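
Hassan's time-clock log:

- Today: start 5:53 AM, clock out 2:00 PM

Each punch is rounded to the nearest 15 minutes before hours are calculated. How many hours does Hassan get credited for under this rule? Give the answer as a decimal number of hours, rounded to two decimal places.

8.00 hours

Today: in 5:53 AM→6:00 AM, out 2:00 PM→2:00 PM; 8 h 0 min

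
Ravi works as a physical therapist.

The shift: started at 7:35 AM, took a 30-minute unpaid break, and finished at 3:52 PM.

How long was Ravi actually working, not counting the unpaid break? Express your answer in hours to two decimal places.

The shift: 7:35 AM–3:52 PM = 8 h 17 min; less 30 min break → 7 h 47 min

7.78 hours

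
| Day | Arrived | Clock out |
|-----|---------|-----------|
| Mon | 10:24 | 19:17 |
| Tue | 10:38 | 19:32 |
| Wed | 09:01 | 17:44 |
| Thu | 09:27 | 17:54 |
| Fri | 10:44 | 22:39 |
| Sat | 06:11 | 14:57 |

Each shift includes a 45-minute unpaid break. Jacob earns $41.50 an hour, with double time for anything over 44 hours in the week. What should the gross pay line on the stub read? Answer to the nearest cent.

$2418.07

Mon: 10:24–19:17 = 8 h 53 min; less 45 min break → 8 h 8 min
Tue: 10:38–19:32 = 8 h 54 min; less 45 min break → 8 h 9 min
Wed: 09:01–17:44 = 8 h 43 min; less 45 min break → 7 h 58 min
Thu: 09:27–17:54 = 8 h 27 min; less 45 min break → 7 h 42 min
Fri: 10:44–22:39 = 11 h 55 min; less 45 min break → 11 h 10 min
Sat: 06:11–14:57 = 8 h 46 min; less 45 min break → 8 h 1 min
Total worked: 51 h 8 min = 3068 min.
Regular 44 h 0 min = 2640 min at $41.50/h; overtime 7 h 8 min = 428 min at $83.00/h.
Pay = (2640 × $41.50 + 428 × $83.00) ÷ 60 = $2418.07.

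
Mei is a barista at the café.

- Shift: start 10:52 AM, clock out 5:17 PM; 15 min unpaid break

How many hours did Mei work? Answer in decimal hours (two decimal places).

Shift: 10:52 AM–5:17 PM = 6 h 25 min; less 15 min break → 6 h 10 min

6.17 hours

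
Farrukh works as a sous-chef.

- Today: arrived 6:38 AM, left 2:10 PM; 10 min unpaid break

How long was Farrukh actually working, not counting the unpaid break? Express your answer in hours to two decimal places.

Today: 6:38 AM–2:10 PM = 7 h 32 min; less 10 min break → 7 h 22 min

7.37 hours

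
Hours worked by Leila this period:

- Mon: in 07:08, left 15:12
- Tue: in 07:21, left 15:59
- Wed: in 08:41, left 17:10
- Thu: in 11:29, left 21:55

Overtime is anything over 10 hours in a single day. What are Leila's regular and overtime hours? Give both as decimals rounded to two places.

Mon: 07:08–15:12 = 8 h 4 min
Tue: 07:21–15:59 = 8 h 38 min
Wed: 08:41–17:10 = 8 h 29 min
Thu: 11:29–21:55 = 10 h 26 min
Mon reg 8 h 4 min / OT 0 h 0 min; Tue reg 8 h 38 min / OT 0 h 0 min; Wed reg 8 h 29 min / OT 0 h 0 min; Thu reg 10 h 0 min / OT 0 h 26 min.
Totals: regular 35 h 11 min, overtime 0 h 26 min.

Regular 35.18 hours, overtime 0.43 hours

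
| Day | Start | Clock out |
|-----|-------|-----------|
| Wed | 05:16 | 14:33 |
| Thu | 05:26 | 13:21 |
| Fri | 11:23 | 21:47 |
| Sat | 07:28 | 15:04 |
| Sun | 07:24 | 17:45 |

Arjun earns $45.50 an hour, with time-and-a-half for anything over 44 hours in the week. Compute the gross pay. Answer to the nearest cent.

$2107.79

Wed: 05:16–14:33 = 9 h 17 min
Thu: 05:26–13:21 = 7 h 55 min
Fri: 11:23–21:47 = 10 h 24 min
Sat: 07:28–15:04 = 7 h 36 min
Sun: 07:24–17:45 = 10 h 21 min
Total worked: 45 h 33 min = 2733 min.
Regular 44 h 0 min = 2640 min at $45.50/h; overtime 1 h 33 min = 93 min at $68.25/h.
Pay = (2640 × $45.50 + 93 × $68.25) ÷ 60 = $2107.79.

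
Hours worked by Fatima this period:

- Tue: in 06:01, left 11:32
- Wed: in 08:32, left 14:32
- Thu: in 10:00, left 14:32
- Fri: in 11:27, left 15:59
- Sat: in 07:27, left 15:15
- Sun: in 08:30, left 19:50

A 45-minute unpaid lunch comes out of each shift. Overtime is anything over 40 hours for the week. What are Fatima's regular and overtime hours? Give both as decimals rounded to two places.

Tue: 06:01–11:32 = 5 h 31 min; less 45 min break → 4 h 46 min
Wed: 08:32–14:32 = 6 h 0 min; less 45 min break → 5 h 15 min
Thu: 10:00–14:32 = 4 h 32 min; less 45 min break → 3 h 47 min
Fri: 11:27–15:59 = 4 h 32 min; less 45 min break → 3 h 47 min
Sat: 07:27–15:15 = 7 h 48 min; less 45 min break → 7 h 3 min
Sun: 08:30–19:50 = 11 h 20 min; less 45 min break → 10 h 35 min
Total worked: 35 h 13 min = 35.22 h.
Threshold 40 h → overtime 0 h 0 min, regular 35 h 13 min.

Regular 35.22 hours, overtime 0.00 hours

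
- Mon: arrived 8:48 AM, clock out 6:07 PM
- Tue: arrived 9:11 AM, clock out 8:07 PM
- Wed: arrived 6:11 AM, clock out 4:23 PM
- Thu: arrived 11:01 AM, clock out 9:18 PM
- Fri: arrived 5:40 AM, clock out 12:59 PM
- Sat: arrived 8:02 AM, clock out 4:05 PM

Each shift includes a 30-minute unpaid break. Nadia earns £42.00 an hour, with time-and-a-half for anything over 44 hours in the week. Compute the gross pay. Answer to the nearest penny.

£2421.30

Mon: 8:48 AM–6:07 PM = 9 h 19 min; less 30 min break → 8 h 49 min
Tue: 9:11 AM–8:07 PM = 10 h 56 min; less 30 min break → 10 h 26 min
Wed: 6:11 AM–4:23 PM = 10 h 12 min; less 30 min break → 9 h 42 min
Thu: 11:01 AM–9:18 PM = 10 h 17 min; less 30 min break → 9 h 47 min
Fri: 5:40 AM–12:59 PM = 7 h 19 min; less 30 min break → 6 h 49 min
Sat: 8:02 AM–4:05 PM = 8 h 3 min; less 30 min break → 7 h 33 min
Total worked: 53 h 6 min = 3186 min.
Regular 44 h 0 min = 2640 min at £42.00/h; overtime 9 h 6 min = 546 min at £63.00/h.
Pay = (2640 × £42.00 + 546 × £63.00) ÷ 60 = £2421.30.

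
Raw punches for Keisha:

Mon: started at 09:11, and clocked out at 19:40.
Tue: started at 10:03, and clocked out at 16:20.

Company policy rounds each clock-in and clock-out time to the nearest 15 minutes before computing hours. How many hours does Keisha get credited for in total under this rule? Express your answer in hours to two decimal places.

16.75 hours

Mon: in 09:11→09:15, out 19:40→19:45; 10 h 30 min
Tue: in 10:03→10:00, out 16:20→16:15; 6 h 15 min
Total credited: 16 h 45 min.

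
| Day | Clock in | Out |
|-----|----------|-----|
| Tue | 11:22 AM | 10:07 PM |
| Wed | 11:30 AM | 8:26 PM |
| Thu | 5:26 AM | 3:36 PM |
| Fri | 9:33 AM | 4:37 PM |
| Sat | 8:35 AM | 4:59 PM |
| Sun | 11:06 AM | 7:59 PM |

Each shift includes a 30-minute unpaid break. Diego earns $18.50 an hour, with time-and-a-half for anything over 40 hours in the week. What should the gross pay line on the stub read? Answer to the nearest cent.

$1050.80

Tue: 11:22 AM–10:07 PM = 10 h 45 min; less 30 min break → 10 h 15 min
Wed: 11:30 AM–8:26 PM = 8 h 56 min; less 30 min break → 8 h 26 min
Thu: 5:26 AM–3:36 PM = 10 h 10 min; less 30 min break → 9 h 40 min
Fri: 9:33 AM–4:37 PM = 7 h 4 min; less 30 min break → 6 h 34 min
Sat: 8:35 AM–4:59 PM = 8 h 24 min; less 30 min break → 7 h 54 min
Sun: 11:06 AM–7:59 PM = 8 h 53 min; less 30 min break → 8 h 23 min
Total worked: 51 h 12 min = 3072 min.
Regular 40 h 0 min = 2400 min at $18.50/h; overtime 11 h 12 min = 672 min at $27.75/h.
Pay = (2400 × $18.50 + 672 × $27.75) ÷ 60 = $1050.80.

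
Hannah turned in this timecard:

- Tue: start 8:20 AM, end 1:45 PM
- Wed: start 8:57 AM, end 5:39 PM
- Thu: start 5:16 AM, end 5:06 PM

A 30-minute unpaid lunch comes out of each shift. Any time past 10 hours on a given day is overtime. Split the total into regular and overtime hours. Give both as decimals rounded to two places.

Regular 23.12 hours, overtime 1.33 hours

Tue: 8:20 AM–1:45 PM = 5 h 25 min; less 30 min break → 4 h 55 min
Wed: 8:57 AM–5:39 PM = 8 h 42 min; less 30 min break → 8 h 12 min
Thu: 5:16 AM–5:06 PM = 11 h 50 min; less 30 min break → 11 h 20 min
Tue reg 4 h 55 min / OT 0 h 0 min; Wed reg 8 h 12 min / OT 0 h 0 min; Thu reg 10 h 0 min / OT 1 h 20 min.
Totals: regular 23 h 7 min, overtime 1 h 20 min.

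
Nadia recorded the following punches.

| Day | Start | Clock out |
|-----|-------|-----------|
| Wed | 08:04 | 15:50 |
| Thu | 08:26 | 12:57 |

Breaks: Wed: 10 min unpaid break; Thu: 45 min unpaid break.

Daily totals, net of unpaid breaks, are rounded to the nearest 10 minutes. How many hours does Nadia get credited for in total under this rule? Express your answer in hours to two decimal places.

Wed: 08:04–15:50 = 7 h 46 min − 10 min = 7 h 36 min → rounds to 7 h 40 min
Thu: 08:26–12:57 = 4 h 31 min − 45 min = 3 h 46 min → rounds to 3 h 50 min
Total credited: 11 h 30 min.

11.50 hours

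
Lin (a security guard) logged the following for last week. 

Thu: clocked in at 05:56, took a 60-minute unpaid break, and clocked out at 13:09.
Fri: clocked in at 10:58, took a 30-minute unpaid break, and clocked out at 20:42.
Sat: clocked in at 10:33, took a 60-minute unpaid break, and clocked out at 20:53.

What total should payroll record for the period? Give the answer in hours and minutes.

24 h 47 min

Thu: 05:56–13:09 = 7 h 13 min; less 60 min break → 6 h 13 min
Fri: 10:58–20:42 = 9 h 44 min; less 30 min break → 9 h 14 min
Sat: 10:33–20:53 = 10 h 20 min; less 60 min break → 9 h 20 min
Total: 6 h 13 min + 9 h 14 min + 9 h 20 min = 24 h 47 min.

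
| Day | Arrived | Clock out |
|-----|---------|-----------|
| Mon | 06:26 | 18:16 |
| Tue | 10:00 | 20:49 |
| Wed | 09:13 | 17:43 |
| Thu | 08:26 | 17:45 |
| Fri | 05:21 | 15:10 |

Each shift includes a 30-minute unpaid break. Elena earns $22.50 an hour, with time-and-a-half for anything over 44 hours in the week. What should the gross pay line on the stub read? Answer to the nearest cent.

Mon: 06:26–18:16 = 11 h 50 min; less 30 min break → 11 h 20 min
Tue: 10:00–20:49 = 10 h 49 min; less 30 min break → 10 h 19 min
Wed: 09:13–17:43 = 8 h 30 min; less 30 min break → 8 h 0 min
Thu: 08:26–17:45 = 9 h 19 min; less 30 min break → 8 h 49 min
Fri: 05:21–15:10 = 9 h 49 min; less 30 min break → 9 h 19 min
Total worked: 47 h 47 min = 2867 min.
Regular 44 h 0 min = 2640 min at $22.50/h; overtime 3 h 47 min = 227 min at $33.75/h.
Pay = (2640 × $22.50 + 227 × $33.75) ÷ 60 = $1117.69.

$1117.69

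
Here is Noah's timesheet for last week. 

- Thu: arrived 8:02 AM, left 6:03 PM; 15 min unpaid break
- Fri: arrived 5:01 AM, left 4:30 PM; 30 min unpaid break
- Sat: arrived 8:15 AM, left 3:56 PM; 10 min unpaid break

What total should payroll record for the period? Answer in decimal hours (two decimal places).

28.27 hours

Thu: 8:02 AM–6:03 PM = 10 h 1 min; less 15 min break → 9 h 46 min
Fri: 5:01 AM–4:30 PM = 11 h 29 min; less 30 min break → 10 h 59 min
Sat: 8:15 AM–3:56 PM = 7 h 41 min; less 10 min break → 7 h 31 min
Total: 9 h 46 min + 10 h 59 min + 7 h 31 min = 28 h 16 min.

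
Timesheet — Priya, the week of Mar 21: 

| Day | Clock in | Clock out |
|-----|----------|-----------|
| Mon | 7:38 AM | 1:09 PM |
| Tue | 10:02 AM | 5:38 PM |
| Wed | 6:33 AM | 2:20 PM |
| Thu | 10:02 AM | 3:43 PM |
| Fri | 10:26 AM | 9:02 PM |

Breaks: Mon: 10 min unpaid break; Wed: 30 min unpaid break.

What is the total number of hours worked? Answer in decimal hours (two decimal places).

Mon: 7:38 AM–1:09 PM = 5 h 31 min; less 10 min break → 5 h 21 min
Tue: 10:02 AM–5:38 PM = 7 h 36 min
Wed: 6:33 AM–2:20 PM = 7 h 47 min; less 30 min break → 7 h 17 min
Thu: 10:02 AM–3:43 PM = 5 h 41 min
Fri: 10:26 AM–9:02 PM = 10 h 36 min
Total: 5 h 21 min + 7 h 36 min + 7 h 17 min + 5 h 41 min + 10 h 36 min = 36 h 31 min.

36.52 hours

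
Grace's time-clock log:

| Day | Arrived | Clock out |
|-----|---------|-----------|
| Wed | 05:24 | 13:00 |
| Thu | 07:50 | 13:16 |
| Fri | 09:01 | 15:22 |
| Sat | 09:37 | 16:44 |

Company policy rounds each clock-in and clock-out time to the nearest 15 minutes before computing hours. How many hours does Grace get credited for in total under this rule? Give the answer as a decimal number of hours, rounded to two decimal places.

Wed: in 05:24→05:30, out 13:00→13:00; 7 h 30 min
Thu: in 07:50→07:45, out 13:16→13:15; 5 h 30 min
Fri: in 09:01→09:00, out 15:22→15:15; 6 h 15 min
Sat: in 09:37→09:30, out 16:44→16:45; 7 h 15 min
Total credited: 26 h 30 min.

26.50 hours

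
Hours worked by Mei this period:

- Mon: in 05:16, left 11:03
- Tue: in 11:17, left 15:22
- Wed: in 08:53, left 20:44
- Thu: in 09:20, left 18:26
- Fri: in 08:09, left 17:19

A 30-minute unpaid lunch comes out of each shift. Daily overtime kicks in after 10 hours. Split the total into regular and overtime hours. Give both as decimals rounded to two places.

Mon: 05:16–11:03 = 5 h 47 min; less 30 min break → 5 h 17 min
Tue: 11:17–15:22 = 4 h 5 min; less 30 min break → 3 h 35 min
Wed: 08:53–20:44 = 11 h 51 min; less 30 min break → 11 h 21 min
Thu: 09:20–18:26 = 9 h 6 min; less 30 min break → 8 h 36 min
Fri: 08:09–17:19 = 9 h 10 min; less 30 min break → 8 h 40 min
Mon reg 5 h 17 min / OT 0 h 0 min; Tue reg 3 h 35 min / OT 0 h 0 min; Wed reg 10 h 0 min / OT 1 h 21 min; Thu reg 8 h 36 min / OT 0 h 0 min; Fri reg 8 h 40 min / OT 0 h 0 min.
Totals: regular 36 h 8 min, overtime 1 h 21 min.

Regular 36.13 hours, overtime 1.35 hours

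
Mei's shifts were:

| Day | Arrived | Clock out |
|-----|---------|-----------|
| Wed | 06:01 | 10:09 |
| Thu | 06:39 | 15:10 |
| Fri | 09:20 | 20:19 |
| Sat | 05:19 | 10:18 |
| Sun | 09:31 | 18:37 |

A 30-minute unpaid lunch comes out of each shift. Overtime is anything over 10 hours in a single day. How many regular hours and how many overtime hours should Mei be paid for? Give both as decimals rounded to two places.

Wed: 06:01–10:09 = 4 h 8 min; less 30 min break → 3 h 38 min
Thu: 06:39–15:10 = 8 h 31 min; less 30 min break → 8 h 1 min
Fri: 09:20–20:19 = 10 h 59 min; less 30 min break → 10 h 29 min
Sat: 05:19–10:18 = 4 h 59 min; less 30 min break → 4 h 29 min
Sun: 09:31–18:37 = 9 h 6 min; less 30 min break → 8 h 36 min
Wed reg 3 h 38 min / OT 0 h 0 min; Thu reg 8 h 1 min / OT 0 h 0 min; Fri reg 10 h 0 min / OT 0 h 29 min; Sat reg 4 h 29 min / OT 0 h 0 min; Sun reg 8 h 36 min / OT 0 h 0 min.
Totals: regular 34 h 44 min, overtime 0 h 29 min.

Regular 34.73 hours, overtime 0.48 hours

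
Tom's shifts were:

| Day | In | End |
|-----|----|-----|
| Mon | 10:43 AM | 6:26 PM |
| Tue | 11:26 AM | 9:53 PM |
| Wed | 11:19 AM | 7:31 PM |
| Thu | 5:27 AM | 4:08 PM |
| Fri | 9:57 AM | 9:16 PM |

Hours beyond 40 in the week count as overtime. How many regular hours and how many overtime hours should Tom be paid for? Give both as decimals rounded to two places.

Mon: 10:43 AM–6:26 PM = 7 h 43 min
Tue: 11:26 AM–9:53 PM = 10 h 27 min
Wed: 11:19 AM–7:31 PM = 8 h 12 min
Thu: 5:27 AM–4:08 PM = 10 h 41 min
Fri: 9:57 AM–9:16 PM = 11 h 19 min
Total worked: 48 h 22 min = 48.37 h.
Threshold 40 h → overtime 8 h 22 min, regular 40 h 0 min.

Regular 40.00 hours, overtime 8.37 hours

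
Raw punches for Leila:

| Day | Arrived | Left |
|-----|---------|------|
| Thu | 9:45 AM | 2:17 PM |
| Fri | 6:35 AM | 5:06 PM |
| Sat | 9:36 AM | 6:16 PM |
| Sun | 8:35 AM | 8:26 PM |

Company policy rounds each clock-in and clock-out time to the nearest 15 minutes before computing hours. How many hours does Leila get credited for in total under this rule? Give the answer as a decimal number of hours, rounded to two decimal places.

35.75 hours

Thu: in 9:45 AM→9:45 AM, out 2:17 PM→2:15 PM; 4 h 30 min
Fri: in 6:35 AM→6:30 AM, out 5:06 PM→5:00 PM; 10 h 30 min
Sat: in 9:36 AM→9:30 AM, out 6:16 PM→6:15 PM; 8 h 45 min
Sun: in 8:35 AM→8:30 AM, out 8:26 PM→8:30 PM; 12 h 0 min
Total credited: 35 h 45 min.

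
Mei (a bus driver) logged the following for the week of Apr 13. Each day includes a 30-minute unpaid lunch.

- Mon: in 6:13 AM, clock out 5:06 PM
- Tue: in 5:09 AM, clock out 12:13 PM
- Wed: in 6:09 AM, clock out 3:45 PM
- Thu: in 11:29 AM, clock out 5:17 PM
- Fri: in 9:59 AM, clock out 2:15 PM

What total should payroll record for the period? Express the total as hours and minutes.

Mon: 6:13 AM–5:06 PM = 10 h 53 min; less 30 min break → 10 h 23 min
Tue: 5:09 AM–12:13 PM = 7 h 4 min; less 30 min break → 6 h 34 min
Wed: 6:09 AM–3:45 PM = 9 h 36 min; less 30 min break → 9 h 6 min
Thu: 11:29 AM–5:17 PM = 5 h 48 min; less 30 min break → 5 h 18 min
Fri: 9:59 AM–2:15 PM = 4 h 16 min; less 30 min break → 3 h 46 min
Total: 10 h 23 min + 6 h 34 min + 9 h 6 min + 5 h 18 min + 3 h 46 min = 35 h 7 min.

35 h 7 min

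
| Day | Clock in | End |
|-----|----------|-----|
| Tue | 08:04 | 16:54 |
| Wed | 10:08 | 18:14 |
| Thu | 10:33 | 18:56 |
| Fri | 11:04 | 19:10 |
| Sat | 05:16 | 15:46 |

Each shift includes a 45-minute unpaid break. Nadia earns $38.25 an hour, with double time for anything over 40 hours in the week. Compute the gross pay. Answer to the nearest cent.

$1542.75

Tue: 08:04–16:54 = 8 h 50 min; less 45 min break → 8 h 5 min
Wed: 10:08–18:14 = 8 h 6 min; less 45 min break → 7 h 21 min
Thu: 10:33–18:56 = 8 h 23 min; less 45 min break → 7 h 38 min
Fri: 11:04–19:10 = 8 h 6 min; less 45 min break → 7 h 21 min
Sat: 05:16–15:46 = 10 h 30 min; less 45 min break → 9 h 45 min
Total worked: 40 h 10 min = 2410 min.
Regular 40 h 0 min = 2400 min at $38.25/h; overtime 0 h 10 min = 10 min at $76.50/h.
Pay = (2400 × $38.25 + 10 × $76.50) ÷ 60 = $1542.75.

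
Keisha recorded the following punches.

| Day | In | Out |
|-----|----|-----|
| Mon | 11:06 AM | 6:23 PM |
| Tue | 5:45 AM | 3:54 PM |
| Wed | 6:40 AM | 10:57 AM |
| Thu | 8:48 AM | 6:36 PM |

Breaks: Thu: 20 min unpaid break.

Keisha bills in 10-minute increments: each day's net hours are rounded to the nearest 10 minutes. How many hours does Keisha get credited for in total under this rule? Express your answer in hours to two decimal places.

31.33 hours

Mon: 11:06 AM–6:23 PM = 7 h 17 min → rounds to 7 h 20 min
Tue: 5:45 AM–3:54 PM = 10 h 9 min → rounds to 10 h 10 min
Wed: 6:40 AM–10:57 AM = 4 h 17 min → rounds to 4 h 20 min
Thu: 8:48 AM–6:36 PM = 9 h 48 min − 20 min = 9 h 28 min → rounds to 9 h 30 min
Total credited: 31 h 20 min.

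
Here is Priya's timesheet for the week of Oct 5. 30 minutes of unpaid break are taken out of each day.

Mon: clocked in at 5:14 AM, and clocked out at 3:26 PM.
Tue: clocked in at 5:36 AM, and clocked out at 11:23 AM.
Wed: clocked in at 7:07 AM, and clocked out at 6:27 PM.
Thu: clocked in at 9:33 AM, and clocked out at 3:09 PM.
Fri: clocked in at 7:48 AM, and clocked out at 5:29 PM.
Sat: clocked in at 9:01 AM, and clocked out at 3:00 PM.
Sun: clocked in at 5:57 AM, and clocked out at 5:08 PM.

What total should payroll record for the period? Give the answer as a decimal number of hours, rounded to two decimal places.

56.27 hours

Mon: 5:14 AM–3:26 PM = 10 h 12 min; less 30 min break → 9 h 42 min
Tue: 5:36 AM–11:23 AM = 5 h 47 min; less 30 min break → 5 h 17 min
Wed: 7:07 AM–6:27 PM = 11 h 20 min; less 30 min break → 10 h 50 min
Thu: 9:33 AM–3:09 PM = 5 h 36 min; less 30 min break → 5 h 6 min
Fri: 7:48 AM–5:29 PM = 9 h 41 min; less 30 min break → 9 h 11 min
Sat: 9:01 AM–3:00 PM = 5 h 59 min; less 30 min break → 5 h 29 min
Sun: 5:57 AM–5:08 PM = 11 h 11 min; less 30 min break → 10 h 41 min
Total: 9 h 42 min + 5 h 17 min + 10 h 50 min + 5 h 6 min + 9 h 11 min + 5 h 29 min + 10 h 41 min = 56 h 16 min.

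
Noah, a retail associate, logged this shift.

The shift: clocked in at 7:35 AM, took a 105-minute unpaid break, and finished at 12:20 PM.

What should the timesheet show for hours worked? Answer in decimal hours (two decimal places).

The shift: 7:35 AM–12:20 PM = 4 h 45 min; less 105 min break → 3 h 0 min

3.00 hours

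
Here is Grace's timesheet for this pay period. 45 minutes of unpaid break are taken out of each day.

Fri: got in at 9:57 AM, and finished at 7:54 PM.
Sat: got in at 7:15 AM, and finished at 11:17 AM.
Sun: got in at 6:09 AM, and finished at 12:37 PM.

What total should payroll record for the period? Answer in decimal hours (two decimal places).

Fri: 9:57 AM–7:54 PM = 9 h 57 min; less 45 min break → 9 h 12 min
Sat: 7:15 AM–11:17 AM = 4 h 2 min; less 45 min break → 3 h 17 min
Sun: 6:09 AM–12:37 PM = 6 h 28 min; less 45 min break → 5 h 43 min
Total: 9 h 12 min + 3 h 17 min + 5 h 43 min = 18 h 12 min.

18.20 hours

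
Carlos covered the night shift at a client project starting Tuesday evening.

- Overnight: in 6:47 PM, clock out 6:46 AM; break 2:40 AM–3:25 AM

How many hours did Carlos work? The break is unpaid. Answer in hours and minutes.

Overnight: 6:47 PM → midnight = 5 h 13 min; midnight → 6:46 AM = 6 h 46 min; span 11 h 59 min; less 45 min break → 11 h 14 min

11 h 14 min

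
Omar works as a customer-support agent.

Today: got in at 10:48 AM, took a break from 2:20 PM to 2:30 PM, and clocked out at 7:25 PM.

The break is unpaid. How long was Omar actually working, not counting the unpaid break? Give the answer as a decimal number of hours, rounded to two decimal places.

8.45 hours

Today: 10:48 AM–7:25 PM = 8 h 37 min; less 10 min break → 8 h 27 min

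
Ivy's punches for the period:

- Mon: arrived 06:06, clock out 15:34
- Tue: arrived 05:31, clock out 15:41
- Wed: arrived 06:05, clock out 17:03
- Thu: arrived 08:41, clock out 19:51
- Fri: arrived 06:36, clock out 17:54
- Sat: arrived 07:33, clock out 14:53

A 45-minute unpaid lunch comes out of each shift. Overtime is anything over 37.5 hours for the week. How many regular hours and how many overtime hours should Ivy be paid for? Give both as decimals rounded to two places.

Regular 37.50 hours, overtime 18.40 hours

Mon: 06:06–15:34 = 9 h 28 min; less 45 min break → 8 h 43 min
Tue: 05:31–15:41 = 10 h 10 min; less 45 min break → 9 h 25 min
Wed: 06:05–17:03 = 10 h 58 min; less 45 min break → 10 h 13 min
Thu: 08:41–19:51 = 11 h 10 min; less 45 min break → 10 h 25 min
Fri: 06:36–17:54 = 11 h 18 min; less 45 min break → 10 h 33 min
Sat: 07:33–14:53 = 7 h 20 min; less 45 min break → 6 h 35 min
Total worked: 55 h 54 min = 55.90 h.
Threshold 37.5 h → overtime 18 h 24 min, regular 37 h 30 min.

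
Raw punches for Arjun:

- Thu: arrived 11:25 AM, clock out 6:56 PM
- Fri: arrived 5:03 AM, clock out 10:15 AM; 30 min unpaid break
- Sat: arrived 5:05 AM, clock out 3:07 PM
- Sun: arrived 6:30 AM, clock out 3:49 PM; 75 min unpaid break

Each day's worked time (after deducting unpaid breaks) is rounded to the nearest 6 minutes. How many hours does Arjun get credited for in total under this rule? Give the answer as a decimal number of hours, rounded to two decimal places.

Thu: 11:25 AM–6:56 PM = 7 h 31 min → rounds to 7 h 30 min
Fri: 5:03 AM–10:15 AM = 5 h 12 min − 30 min = 4 h 42 min → rounds to 4 h 42 min
Sat: 5:05 AM–3:07 PM = 10 h 2 min → rounds to 10 h 0 min
Sun: 6:30 AM–3:49 PM = 9 h 19 min − 75 min = 8 h 4 min → rounds to 8 h 6 min
Total credited: 30 h 18 min.

30.30 hours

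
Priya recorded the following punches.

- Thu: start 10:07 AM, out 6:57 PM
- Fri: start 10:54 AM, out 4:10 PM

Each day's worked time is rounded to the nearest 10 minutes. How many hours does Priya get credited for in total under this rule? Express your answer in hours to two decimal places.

Thu: 10:07 AM–6:57 PM = 8 h 50 min → rounds to 8 h 50 min
Fri: 10:54 AM–4:10 PM = 5 h 16 min → rounds to 5 h 20 min
Total credited: 14 h 10 min.

14.17 hours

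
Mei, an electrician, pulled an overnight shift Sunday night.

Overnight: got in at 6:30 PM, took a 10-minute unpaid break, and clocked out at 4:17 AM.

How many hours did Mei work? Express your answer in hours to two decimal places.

9.62 hours

Overnight: 6:30 PM → midnight = 5 h 30 min; midnight → 4:17 AM = 4 h 17 min; span 9 h 47 min; less 10 min break → 9 h 37 min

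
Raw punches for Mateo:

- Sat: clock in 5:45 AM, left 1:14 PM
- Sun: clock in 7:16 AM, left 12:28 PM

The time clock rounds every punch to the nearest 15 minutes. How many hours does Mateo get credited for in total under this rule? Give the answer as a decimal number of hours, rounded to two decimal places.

Sat: in 5:45 AM→5:45 AM, out 1:14 PM→1:15 PM; 7 h 30 min
Sun: in 7:16 AM→7:15 AM, out 12:28 PM→12:30 PM; 5 h 15 min
Total credited: 12 h 45 min.

12.75 hours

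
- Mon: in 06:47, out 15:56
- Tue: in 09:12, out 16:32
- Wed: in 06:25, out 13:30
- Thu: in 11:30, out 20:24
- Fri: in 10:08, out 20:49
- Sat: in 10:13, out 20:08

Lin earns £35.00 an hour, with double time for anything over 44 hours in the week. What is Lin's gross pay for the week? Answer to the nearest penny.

£2174.67

Mon: 06:47–15:56 = 9 h 9 min
Tue: 09:12–16:32 = 7 h 20 min
Wed: 06:25–13:30 = 7 h 5 min
Thu: 11:30–20:24 = 8 h 54 min
Fri: 10:08–20:49 = 10 h 41 min
Sat: 10:13–20:08 = 9 h 55 min
Total worked: 53 h 4 min = 3184 min.
Regular 44 h 0 min = 2640 min at £35.00/h; overtime 9 h 4 min = 544 min at £70.00/h.
Pay = (2640 × £35.00 + 544 × £70.00) ÷ 60 = £2174.67.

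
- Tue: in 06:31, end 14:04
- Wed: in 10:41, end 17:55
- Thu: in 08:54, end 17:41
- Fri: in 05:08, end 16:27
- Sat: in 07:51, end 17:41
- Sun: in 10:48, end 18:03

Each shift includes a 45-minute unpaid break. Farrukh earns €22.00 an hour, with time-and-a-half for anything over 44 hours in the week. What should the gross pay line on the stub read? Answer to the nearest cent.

Tue: 06:31–14:04 = 7 h 33 min; less 45 min break → 6 h 48 min
Wed: 10:41–17:55 = 7 h 14 min; less 45 min break → 6 h 29 min
Thu: 08:54–17:41 = 8 h 47 min; less 45 min break → 8 h 2 min
Fri: 05:08–16:27 = 11 h 19 min; less 45 min break → 10 h 34 min
Sat: 07:51–17:41 = 9 h 50 min; less 45 min break → 9 h 5 min
Sun: 10:48–18:03 = 7 h 15 min; less 45 min break → 6 h 30 min
Total worked: 47 h 28 min = 2848 min.
Regular 44 h 0 min = 2640 min at €22.00/h; overtime 3 h 28 min = 208 min at €33.00/h.
Pay = (2640 × €22.00 + 208 × €33.00) ÷ 60 = €1082.40.

€1082.40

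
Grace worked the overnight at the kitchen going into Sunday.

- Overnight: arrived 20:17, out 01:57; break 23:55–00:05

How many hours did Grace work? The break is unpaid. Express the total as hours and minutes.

Overnight: 20:17 → midnight = 3 h 43 min; midnight → 01:57 = 1 h 57 min; span 5 h 40 min; less 10 min break → 5 h 30 min

5 h 30 min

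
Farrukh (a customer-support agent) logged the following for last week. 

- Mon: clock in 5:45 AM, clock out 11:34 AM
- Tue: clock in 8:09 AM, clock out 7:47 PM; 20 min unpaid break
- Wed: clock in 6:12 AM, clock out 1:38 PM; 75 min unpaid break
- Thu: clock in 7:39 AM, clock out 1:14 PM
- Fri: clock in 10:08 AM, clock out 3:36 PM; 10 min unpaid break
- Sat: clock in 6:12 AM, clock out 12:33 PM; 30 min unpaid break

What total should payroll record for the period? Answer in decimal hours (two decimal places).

Mon: 5:45 AM–11:34 AM = 5 h 49 min
Tue: 8:09 AM–7:47 PM = 11 h 38 min; less 20 min break → 11 h 18 min
Wed: 6:12 AM–1:38 PM = 7 h 26 min; less 75 min break → 6 h 11 min
Thu: 7:39 AM–1:14 PM = 5 h 35 min
Fri: 10:08 AM–3:36 PM = 5 h 28 min; less 10 min break → 5 h 18 min
Sat: 6:12 AM–12:33 PM = 6 h 21 min; less 30 min break → 5 h 51 min
Total: 5 h 49 min + 11 h 18 min + 6 h 11 min + 5 h 35 min + 5 h 18 min + 5 h 51 min = 40 h 2 min.

40.03 hours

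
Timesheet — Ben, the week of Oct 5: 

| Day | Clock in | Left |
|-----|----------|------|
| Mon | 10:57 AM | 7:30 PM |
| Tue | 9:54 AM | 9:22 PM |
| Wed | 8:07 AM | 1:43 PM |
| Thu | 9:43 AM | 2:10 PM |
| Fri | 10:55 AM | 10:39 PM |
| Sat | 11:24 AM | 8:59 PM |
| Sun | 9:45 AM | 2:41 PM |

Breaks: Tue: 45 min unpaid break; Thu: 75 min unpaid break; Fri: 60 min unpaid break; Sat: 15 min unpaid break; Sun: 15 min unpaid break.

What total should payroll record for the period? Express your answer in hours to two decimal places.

Mon: 10:57 AM–7:30 PM = 8 h 33 min
Tue: 9:54 AM–9:22 PM = 11 h 28 min; less 45 min break → 10 h 43 min
Wed: 8:07 AM–1:43 PM = 5 h 36 min
Thu: 9:43 AM–2:10 PM = 4 h 27 min; less 75 min break → 3 h 12 min
Fri: 10:55 AM–10:39 PM = 11 h 44 min; less 60 min break → 10 h 44 min
Sat: 11:24 AM–8:59 PM = 9 h 35 min; less 15 min break → 9 h 20 min
Sun: 9:45 AM–2:41 PM = 4 h 56 min; less 15 min break → 4 h 41 min
Total: 8 h 33 min + 10 h 43 min + 5 h 36 min + 3 h 12 min + 10 h 44 min + 9 h 20 min + 4 h 41 min = 52 h 49 min.

52.82 hours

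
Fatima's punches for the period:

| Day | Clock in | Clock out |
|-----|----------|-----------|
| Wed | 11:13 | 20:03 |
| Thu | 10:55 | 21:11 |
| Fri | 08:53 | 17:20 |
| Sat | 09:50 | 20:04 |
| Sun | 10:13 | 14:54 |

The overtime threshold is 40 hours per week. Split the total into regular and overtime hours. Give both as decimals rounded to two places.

Regular 40.00 hours, overtime 2.47 hours

Wed: 11:13–20:03 = 8 h 50 min
Thu: 10:55–21:11 = 10 h 16 min
Fri: 08:53–17:20 = 8 h 27 min
Sat: 09:50–20:04 = 10 h 14 min
Sun: 10:13–14:54 = 4 h 41 min
Total worked: 42 h 28 min = 42.47 h.
Threshold 40 h → overtime 2 h 28 min, regular 40 h 0 min.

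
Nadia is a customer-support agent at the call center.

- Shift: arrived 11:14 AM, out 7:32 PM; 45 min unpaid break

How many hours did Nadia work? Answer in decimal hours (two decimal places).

7.55 hours

Shift: 11:14 AM–7:32 PM = 8 h 18 min; less 45 min break → 7 h 33 min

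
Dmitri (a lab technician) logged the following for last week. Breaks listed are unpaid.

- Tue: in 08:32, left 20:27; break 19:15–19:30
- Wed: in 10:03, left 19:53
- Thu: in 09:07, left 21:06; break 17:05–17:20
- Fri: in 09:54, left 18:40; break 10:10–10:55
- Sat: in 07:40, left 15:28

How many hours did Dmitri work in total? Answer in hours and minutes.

49 h 3 min

Tue: 08:32–20:27 = 11 h 55 min; less 15 min break → 11 h 40 min
Wed: 10:03–19:53 = 9 h 50 min
Thu: 09:07–21:06 = 11 h 59 min; less 15 min break → 11 h 44 min
Fri: 09:54–18:40 = 8 h 46 min; less 45 min break → 8 h 1 min
Sat: 07:40–15:28 = 7 h 48 min
Total: 11 h 40 min + 9 h 50 min + 11 h 44 min + 8 h 1 min + 7 h 48 min = 49 h 3 min.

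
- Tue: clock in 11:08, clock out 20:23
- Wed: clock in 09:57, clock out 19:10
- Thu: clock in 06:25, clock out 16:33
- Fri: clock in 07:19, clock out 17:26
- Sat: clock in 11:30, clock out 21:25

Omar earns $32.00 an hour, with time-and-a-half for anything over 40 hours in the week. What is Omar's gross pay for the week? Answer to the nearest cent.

$1694.40

Tue: 11:08–20:23 = 9 h 15 min
Wed: 09:57–19:10 = 9 h 13 min
Thu: 06:25–16:33 = 10 h 8 min
Fri: 07:19–17:26 = 10 h 7 min
Sat: 11:30–21:25 = 9 h 55 min
Total worked: 48 h 38 min = 2918 min.
Regular 40 h 0 min = 2400 min at $32.00/h; overtime 8 h 38 min = 518 min at $48.00/h.
Pay = (2400 × $32.00 + 518 × $48.00) ÷ 60 = $1694.40.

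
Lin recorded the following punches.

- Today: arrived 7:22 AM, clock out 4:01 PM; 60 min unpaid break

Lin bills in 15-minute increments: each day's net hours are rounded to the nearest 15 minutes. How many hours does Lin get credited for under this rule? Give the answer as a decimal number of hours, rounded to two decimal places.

7.75 hours

Today: 7:22 AM–4:01 PM = 8 h 39 min − 60 min = 7 h 39 min → rounds to 7 h 45 min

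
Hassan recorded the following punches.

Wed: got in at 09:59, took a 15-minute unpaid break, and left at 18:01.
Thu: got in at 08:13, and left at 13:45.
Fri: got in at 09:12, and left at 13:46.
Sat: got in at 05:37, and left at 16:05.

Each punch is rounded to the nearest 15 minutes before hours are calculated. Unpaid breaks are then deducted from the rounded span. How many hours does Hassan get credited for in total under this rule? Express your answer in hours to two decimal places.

Wed: in 09:59→10:00, out 18:01→18:00; 8 h 0 min − 15 min = 7 h 45 min
Thu: in 08:13→08:15, out 13:45→13:45; 5 h 30 min
Fri: in 09:12→09:15, out 13:46→13:45; 4 h 30 min
Sat: in 05:37→05:30, out 16:05→16:00; 10 h 30 min
Total credited: 28 h 15 min.

28.25 hours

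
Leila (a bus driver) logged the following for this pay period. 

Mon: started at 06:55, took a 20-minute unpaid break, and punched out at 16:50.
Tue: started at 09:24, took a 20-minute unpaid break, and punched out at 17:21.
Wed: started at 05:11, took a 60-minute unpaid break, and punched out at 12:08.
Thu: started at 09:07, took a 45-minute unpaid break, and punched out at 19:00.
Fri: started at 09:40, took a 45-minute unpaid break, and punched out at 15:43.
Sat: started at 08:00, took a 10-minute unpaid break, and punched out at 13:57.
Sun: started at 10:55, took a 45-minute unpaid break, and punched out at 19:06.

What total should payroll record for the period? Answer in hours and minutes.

Mon: 06:55–16:50 = 9 h 55 min; less 20 min break → 9 h 35 min
Tue: 09:24–17:21 = 7 h 57 min; less 20 min break → 7 h 37 min
Wed: 05:11–12:08 = 6 h 57 min; less 60 min break → 5 h 57 min
Thu: 09:07–19:00 = 9 h 53 min; less 45 min break → 9 h 8 min
Fri: 09:40–15:43 = 6 h 3 min; less 45 min break → 5 h 18 min
Sat: 08:00–13:57 = 5 h 57 min; less 10 min break → 5 h 47 min
Sun: 10:55–19:06 = 8 h 11 min; less 45 min break → 7 h 26 min
Total: 9 h 35 min + 7 h 37 min + 5 h 57 min + 9 h 8 min + 5 h 18 min + 5 h 47 min + 7 h 26 min = 50 h 48 min.

50 h 48 min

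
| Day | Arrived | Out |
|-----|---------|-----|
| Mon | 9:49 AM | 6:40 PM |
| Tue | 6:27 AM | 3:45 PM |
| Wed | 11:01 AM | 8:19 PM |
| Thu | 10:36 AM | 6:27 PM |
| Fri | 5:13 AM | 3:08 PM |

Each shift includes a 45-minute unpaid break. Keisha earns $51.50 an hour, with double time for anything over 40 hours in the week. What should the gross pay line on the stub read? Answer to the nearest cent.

$2211.07

Mon: 9:49 AM–6:40 PM = 8 h 51 min; less 45 min break → 8 h 6 min
Tue: 6:27 AM–3:45 PM = 9 h 18 min; less 45 min break → 8 h 33 min
Wed: 11:01 AM–8:19 PM = 9 h 18 min; less 45 min break → 8 h 33 min
Thu: 10:36 AM–6:27 PM = 7 h 51 min; less 45 min break → 7 h 6 min
Fri: 5:13 AM–3:08 PM = 9 h 55 min; less 45 min break → 9 h 10 min
Total worked: 41 h 28 min = 2488 min.
Regular 40 h 0 min = 2400 min at $51.50/h; overtime 1 h 28 min = 88 min at $103.00/h.
Pay = (2400 × $51.50 + 88 × $103.00) ÷ 60 = $2211.07.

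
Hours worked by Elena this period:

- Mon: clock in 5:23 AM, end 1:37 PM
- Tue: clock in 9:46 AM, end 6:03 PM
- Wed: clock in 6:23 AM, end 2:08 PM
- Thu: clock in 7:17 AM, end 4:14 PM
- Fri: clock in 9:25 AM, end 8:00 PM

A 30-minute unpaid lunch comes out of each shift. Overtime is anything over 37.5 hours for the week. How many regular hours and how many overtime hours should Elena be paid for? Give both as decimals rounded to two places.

Regular 37.50 hours, overtime 3.80 hours

Mon: 5:23 AM–1:37 PM = 8 h 14 min; less 30 min break → 7 h 44 min
Tue: 9:46 AM–6:03 PM = 8 h 17 min; less 30 min break → 7 h 47 min
Wed: 6:23 AM–2:08 PM = 7 h 45 min; less 30 min break → 7 h 15 min
Thu: 7:17 AM–4:14 PM = 8 h 57 min; less 30 min break → 8 h 27 min
Fri: 9:25 AM–8:00 PM = 10 h 35 min; less 30 min break → 10 h 5 min
Total worked: 41 h 18 min = 41.30 h.
Threshold 37.5 h → overtime 3 h 48 min, regular 37 h 30 min.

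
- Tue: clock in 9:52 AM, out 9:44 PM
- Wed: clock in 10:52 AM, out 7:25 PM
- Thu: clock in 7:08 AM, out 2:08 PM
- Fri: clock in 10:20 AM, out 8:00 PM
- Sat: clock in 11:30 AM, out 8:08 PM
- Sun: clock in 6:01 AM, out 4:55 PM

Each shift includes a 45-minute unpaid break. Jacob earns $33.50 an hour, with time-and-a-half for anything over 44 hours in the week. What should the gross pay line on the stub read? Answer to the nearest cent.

Tue: 9:52 AM–9:44 PM = 11 h 52 min; less 45 min break → 11 h 7 min
Wed: 10:52 AM–7:25 PM = 8 h 33 min; less 45 min break → 7 h 48 min
Thu: 7:08 AM–2:08 PM = 7 h 0 min; less 45 min break → 6 h 15 min
Fri: 10:20 AM–8:00 PM = 9 h 40 min; less 45 min break → 8 h 55 min
Sat: 11:30 AM–8:08 PM = 8 h 38 min; less 45 min break → 7 h 53 min
Sun: 6:01 AM–4:55 PM = 10 h 54 min; less 45 min break → 10 h 9 min
Total worked: 52 h 7 min = 3127 min.
Regular 44 h 0 min = 2640 min at $33.50/h; overtime 8 h 7 min = 487 min at $50.25/h.
Pay = (2640 × $33.50 + 487 × $50.25) ÷ 60 = $1881.86.

$1881.86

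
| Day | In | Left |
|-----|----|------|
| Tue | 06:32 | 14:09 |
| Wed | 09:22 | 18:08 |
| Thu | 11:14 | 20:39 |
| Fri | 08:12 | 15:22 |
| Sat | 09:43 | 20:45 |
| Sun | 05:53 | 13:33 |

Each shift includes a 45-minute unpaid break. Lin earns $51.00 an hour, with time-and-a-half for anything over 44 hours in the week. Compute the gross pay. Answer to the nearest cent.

$2486.25

Tue: 06:32–14:09 = 7 h 37 min; less 45 min break → 6 h 52 min
Wed: 09:22–18:08 = 8 h 46 min; less 45 min break → 8 h 1 min
Thu: 11:14–20:39 = 9 h 25 min; less 45 min break → 8 h 40 min
Fri: 08:12–15:22 = 7 h 10 min; less 45 min break → 6 h 25 min
Sat: 09:43–20:45 = 11 h 2 min; less 45 min break → 10 h 17 min
Sun: 05:53–13:33 = 7 h 40 min; less 45 min break → 6 h 55 min
Total worked: 47 h 10 min = 2830 min.
Regular 44 h 0 min = 2640 min at $51.00/h; overtime 3 h 10 min = 190 min at $76.50/h.
Pay = (2640 × $51.00 + 190 × $76.50) ÷ 60 = $2486.25.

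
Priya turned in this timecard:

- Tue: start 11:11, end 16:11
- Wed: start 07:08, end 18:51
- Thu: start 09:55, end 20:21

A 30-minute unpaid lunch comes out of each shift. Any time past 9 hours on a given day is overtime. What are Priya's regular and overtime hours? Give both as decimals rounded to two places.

Regular 22.50 hours, overtime 3.15 hours

Tue: 11:11–16:11 = 5 h 0 min; less 30 min break → 4 h 30 min
Wed: 07:08–18:51 = 11 h 43 min; less 30 min break → 11 h 13 min
Thu: 09:55–20:21 = 10 h 26 min; less 30 min break → 9 h 56 min
Tue reg 4 h 30 min / OT 0 h 0 min; Wed reg 9 h 0 min / OT 2 h 13 min; Thu reg 9 h 0 min / OT 0 h 56 min.
Totals: regular 22 h 30 min, overtime 3 h 9 min.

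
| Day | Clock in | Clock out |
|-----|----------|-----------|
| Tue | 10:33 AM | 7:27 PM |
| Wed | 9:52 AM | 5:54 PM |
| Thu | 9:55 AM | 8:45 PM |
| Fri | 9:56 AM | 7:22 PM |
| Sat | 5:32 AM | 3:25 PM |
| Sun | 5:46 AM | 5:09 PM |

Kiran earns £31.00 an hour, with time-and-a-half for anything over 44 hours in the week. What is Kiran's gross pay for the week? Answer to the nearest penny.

£2036.70

Tue: 10:33 AM–7:27 PM = 8 h 54 min
Wed: 9:52 AM–5:54 PM = 8 h 2 min
Thu: 9:55 AM–8:45 PM = 10 h 50 min
Fri: 9:56 AM–7:22 PM = 9 h 26 min
Sat: 5:32 AM–3:25 PM = 9 h 53 min
Sun: 5:46 AM–5:09 PM = 11 h 23 min
Total worked: 58 h 28 min = 3508 min.
Regular 44 h 0 min = 2640 min at £31.00/h; overtime 14 h 28 min = 868 min at £46.50/h.
Pay = (2640 × £31.00 + 868 × £46.50) ÷ 60 = £2036.70.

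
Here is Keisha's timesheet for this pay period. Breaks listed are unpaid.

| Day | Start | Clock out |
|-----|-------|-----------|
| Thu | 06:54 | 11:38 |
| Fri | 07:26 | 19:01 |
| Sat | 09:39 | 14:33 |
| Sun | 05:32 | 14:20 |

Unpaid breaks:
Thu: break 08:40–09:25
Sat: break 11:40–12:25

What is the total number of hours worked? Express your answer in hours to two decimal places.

Thu: 06:54–11:38 = 4 h 44 min; less 45 min break → 3 h 59 min
Fri: 07:26–19:01 = 11 h 35 min
Sat: 09:39–14:33 = 4 h 54 min; less 45 min break → 4 h 9 min
Sun: 05:32–14:20 = 8 h 48 min
Total: 3 h 59 min + 11 h 35 min + 4 h 9 min + 8 h 48 min = 28 h 31 min.

28.52 hours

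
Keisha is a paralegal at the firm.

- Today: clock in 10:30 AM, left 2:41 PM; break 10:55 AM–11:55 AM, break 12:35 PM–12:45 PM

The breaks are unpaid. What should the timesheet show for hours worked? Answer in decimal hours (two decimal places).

3.02 hours

Today: 10:30 AM–2:41 PM = 4 h 11 min; less 70 min break → 3 h 1 min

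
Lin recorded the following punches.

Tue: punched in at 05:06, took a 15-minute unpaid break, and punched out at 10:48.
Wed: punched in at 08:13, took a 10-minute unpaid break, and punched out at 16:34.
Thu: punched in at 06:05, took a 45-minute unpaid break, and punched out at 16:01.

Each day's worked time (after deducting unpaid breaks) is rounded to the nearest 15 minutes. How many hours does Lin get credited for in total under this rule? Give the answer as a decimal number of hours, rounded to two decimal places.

23.00 hours

Tue: 05:06–10:48 = 5 h 42 min − 15 min = 5 h 27 min → rounds to 5 h 30 min
Wed: 08:13–16:34 = 8 h 21 min − 10 min = 8 h 11 min → rounds to 8 h 15 min
Thu: 06:05–16:01 = 9 h 56 min − 45 min = 9 h 11 min → rounds to 9 h 15 min
Total credited: 23 h 0 min.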